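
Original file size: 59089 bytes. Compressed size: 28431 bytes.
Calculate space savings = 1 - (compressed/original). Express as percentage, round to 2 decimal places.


ratio = compressed/original = 28431/59089 = 0.481156
savings = 1 - ratio = 1 - 0.481156 = 0.518844
as a percentage: 0.518844 * 100 = 51.88%

Space savings = 1 - 28431/59089 = 51.88%


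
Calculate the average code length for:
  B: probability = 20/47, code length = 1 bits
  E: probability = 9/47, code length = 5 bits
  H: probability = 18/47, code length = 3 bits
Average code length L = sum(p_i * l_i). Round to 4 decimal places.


Weighted contributions p_i * l_i:
  B: (20/47) * 1 = 20/47
  E: (9/47) * 5 = 45/47
  H: (18/47) * 3 = 54/47
Sum = (20 + 45 + 54)/47 = 119/47

L = 119/47 = 2.5319 bits/symbol


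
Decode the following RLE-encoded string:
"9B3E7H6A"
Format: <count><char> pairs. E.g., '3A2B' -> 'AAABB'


Expanding each <count><char> pair:
  9B -> 'BBBBBBBBB'
  3E -> 'EEE'
  7H -> 'HHHHHHH'
  6A -> 'AAAAAA'

Decoded = BBBBBBBBBEEEHHHHHHHAAAAAA


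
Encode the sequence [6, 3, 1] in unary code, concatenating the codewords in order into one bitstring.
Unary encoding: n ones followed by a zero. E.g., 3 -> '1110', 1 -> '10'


Encode each number as n ones followed by a terminating 0:
  6 -> 1111110 (7 bits)
  3 -> 1110 (4 bits)
  1 -> 10 (2 bits)
Total length = 7 + 4 + 2 = 13 bits.

Unary([6, 3, 1]) = 1111110111010 (13 bits)


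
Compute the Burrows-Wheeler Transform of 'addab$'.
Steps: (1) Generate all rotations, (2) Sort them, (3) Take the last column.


Rotations (sorted):
  0: $addab -> last char: b
  1: ab$add -> last char: d
  2: addab$ -> last char: $
  3: b$adda -> last char: a
  4: dab$ad -> last char: d
  5: ddab$a -> last char: a


BWT = bd$ada


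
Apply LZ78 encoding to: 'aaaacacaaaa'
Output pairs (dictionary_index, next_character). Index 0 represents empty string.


LZ78 encoding steps:
Dictionary: {0: ''}
Step 1: w='' (idx 0), next='a' -> output (0, 'a'), add 'a' as idx 1
Step 2: w='a' (idx 1), next='a' -> output (1, 'a'), add 'aa' as idx 2
Step 3: w='a' (idx 1), next='c' -> output (1, 'c'), add 'ac' as idx 3
Step 4: w='ac' (idx 3), next='a' -> output (3, 'a'), add 'aca' as idx 4
Step 5: w='aa' (idx 2), next='a' -> output (2, 'a'), add 'aaa' as idx 5


Encoded: [(0, 'a'), (1, 'a'), (1, 'c'), (3, 'a'), (2, 'a')]


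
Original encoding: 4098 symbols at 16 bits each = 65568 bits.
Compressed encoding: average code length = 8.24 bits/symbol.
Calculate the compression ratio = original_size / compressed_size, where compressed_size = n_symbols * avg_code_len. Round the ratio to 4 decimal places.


original_size = n_symbols * orig_bits = 4098 * 16 = 65568 bits
compressed_size = n_symbols * avg_code_len = 4098 * 8.24 = 33767.52 bits
ratio = original_size / compressed_size = 65568 / 33767.52 = 1.9417

Compression ratio = 1.9417


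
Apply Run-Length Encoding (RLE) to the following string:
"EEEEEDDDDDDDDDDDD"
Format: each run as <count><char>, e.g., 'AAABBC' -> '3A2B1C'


Scanning runs left to right:
  i=0: run of 'E' x 5 -> '5E'
  i=5: run of 'D' x 12 -> '12D'

RLE = 5E12D


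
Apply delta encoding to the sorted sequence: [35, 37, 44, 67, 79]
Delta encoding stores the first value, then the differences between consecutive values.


First value: 35
Deltas:
  37 - 35 = 2
  44 - 37 = 7
  67 - 44 = 23
  79 - 67 = 12


Delta encoded: [35, 2, 7, 23, 12]


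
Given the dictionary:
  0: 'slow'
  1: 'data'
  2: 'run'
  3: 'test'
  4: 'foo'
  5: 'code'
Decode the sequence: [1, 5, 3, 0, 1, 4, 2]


Look up each index in the dictionary:
  1 -> 'data'
  5 -> 'code'
  3 -> 'test'
  0 -> 'slow'
  1 -> 'data'
  4 -> 'foo'
  2 -> 'run'

Decoded: "data code test slow data foo run"


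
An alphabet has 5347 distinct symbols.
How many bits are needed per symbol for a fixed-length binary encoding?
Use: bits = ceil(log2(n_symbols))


log2(5347) = 12.3845
Bracket: 2^12 = 4096 < 5347 <= 2^13 = 8192
So ceil(log2(5347)) = 13

bits = ceil(log2(5347)) = ceil(12.3845) = 13 bits


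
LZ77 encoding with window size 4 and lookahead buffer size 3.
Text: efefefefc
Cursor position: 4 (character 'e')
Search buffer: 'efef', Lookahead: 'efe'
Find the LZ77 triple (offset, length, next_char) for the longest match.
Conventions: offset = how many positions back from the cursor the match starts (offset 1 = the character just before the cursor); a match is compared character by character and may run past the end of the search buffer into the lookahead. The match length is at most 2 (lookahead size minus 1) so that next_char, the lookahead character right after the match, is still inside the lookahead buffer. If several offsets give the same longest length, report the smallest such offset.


Try each offset into the search buffer:
  offset=1 (pos 3, char 'f'): match length 0
  offset=2 (pos 2, char 'e'): match length 2
  offset=3 (pos 1, char 'f'): match length 0
  offset=4 (pos 0, char 'e'): match length 2
Longest match has length 2, found at offsets 2, 4; take the smallest, offset 2.
next_char = character at position 4 + 2 = 6 -> 'e'

Best match: offset=2, length=2 (matching 'ef' starting at position 2)
LZ77 triple: (2, 2, 'e')


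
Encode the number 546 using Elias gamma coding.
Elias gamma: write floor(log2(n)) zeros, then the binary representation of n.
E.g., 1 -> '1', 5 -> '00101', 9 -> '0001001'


num_bits = floor(log2(546)) + 1 = 10
leading_zeros = num_bits - 1 = 9
binary(546) = 1000100010

Elias gamma(546) = '000000000' + '1000100010' = 0000000001000100010 (19 bits)


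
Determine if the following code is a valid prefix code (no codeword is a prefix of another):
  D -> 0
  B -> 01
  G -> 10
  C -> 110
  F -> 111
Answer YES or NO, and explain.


Checking each pair (does one codeword prefix another?):
  D='0' vs B='01': prefix -- VIOLATION

NO -- this is NOT a valid prefix code. D (0) is a prefix of B (01).


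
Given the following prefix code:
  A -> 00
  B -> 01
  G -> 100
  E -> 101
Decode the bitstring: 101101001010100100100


Decoding step by step:
Bits 101 -> E
Bits 101 -> E
Bits 00 -> A
Bits 101 -> E
Bits 01 -> B
Bits 00 -> A
Bits 100 -> G
Bits 100 -> G


Decoded message: EEAEBAGG


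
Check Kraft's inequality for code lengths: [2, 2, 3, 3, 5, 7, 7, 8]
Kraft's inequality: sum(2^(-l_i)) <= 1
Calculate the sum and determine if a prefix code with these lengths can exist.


Sum = 2^(-2) + 2^(-2) + 2^(-3) + 2^(-3) + 2^(-5) + 2^(-7) + 2^(-7) + 2^(-8)
    = 0.25 + 0.25 + 0.125 + 0.125 + 0.03125 + 0.0078125 + 0.0078125 + 0.00390625
    = 205/256 = 0.80078125
Since 0.80078125 <= 1, Kraft's inequality IS satisfied.
A prefix code with these lengths CAN exist.

Kraft sum = 0.80078125. Satisfied.


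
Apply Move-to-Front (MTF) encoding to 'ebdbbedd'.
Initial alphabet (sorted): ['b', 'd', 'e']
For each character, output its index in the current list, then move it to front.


MTF encoding:
'e': index 2 in ['b', 'd', 'e'] -> ['e', 'b', 'd']
'b': index 1 in ['e', 'b', 'd'] -> ['b', 'e', 'd']
'd': index 2 in ['b', 'e', 'd'] -> ['d', 'b', 'e']
'b': index 1 in ['d', 'b', 'e'] -> ['b', 'd', 'e']
'b': index 0 in ['b', 'd', 'e'] -> ['b', 'd', 'e']
'e': index 2 in ['b', 'd', 'e'] -> ['e', 'b', 'd']
'd': index 2 in ['e', 'b', 'd'] -> ['d', 'e', 'b']
'd': index 0 in ['d', 'e', 'b'] -> ['d', 'e', 'b']


Output: [2, 1, 2, 1, 0, 2, 2, 0]


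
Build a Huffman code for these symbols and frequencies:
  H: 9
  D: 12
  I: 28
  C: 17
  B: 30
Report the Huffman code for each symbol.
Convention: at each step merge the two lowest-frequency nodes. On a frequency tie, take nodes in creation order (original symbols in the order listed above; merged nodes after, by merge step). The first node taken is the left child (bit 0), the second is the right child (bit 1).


Huffman tree construction:
Step 1: Merge H(9) + D(12) = 21
Step 2: Merge C(17) + (H+D)(21) = 38
Step 3: Merge I(28) + B(30) = 58
Step 4: Merge (C+(H+D))(38) + (I+B)(58) = 96
Read each symbol's code off the tree from the root (left child = 0, right child = 1).

Codes:
  H: 010 (length 3)
  D: 011 (length 3)
  I: 10 (length 2)
  C: 00 (length 2)
  B: 11 (length 2)
Average code length: 213/96 = 2.2188 bits/symbol


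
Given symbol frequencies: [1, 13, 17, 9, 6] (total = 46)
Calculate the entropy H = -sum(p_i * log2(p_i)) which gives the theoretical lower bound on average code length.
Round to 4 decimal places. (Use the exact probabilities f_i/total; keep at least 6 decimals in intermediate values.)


Per-symbol terms -p_i * log2(p_i) with p_i = f_i/46:
  p = 1/46 = 0.021739: log2(p) = -5.523562, -p*log2(p) = 0.120077
  p = 13/46 = 0.282609: log2(p) = -1.823122, -p*log2(p) = 0.515230
  p = 17/46 = 0.369565: log2(p) = -1.436099, -p*log2(p) = 0.530732
  p = 9/46 = 0.195652: log2(p) = -2.353637, -p*log2(p) = 0.460494
  p = 6/46 = 0.130435: log2(p) = -2.938599, -p*log2(p) = 0.383296
H = 0.120077 + 0.515230 + 0.530732 + 0.460494 + 0.383296 = 2.009829

H = 2.0098 bits/symbol


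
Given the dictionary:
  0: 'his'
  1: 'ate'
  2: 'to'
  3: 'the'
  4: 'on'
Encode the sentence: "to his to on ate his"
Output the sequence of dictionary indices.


Look up each word in the dictionary:
  'to' -> 2
  'his' -> 0
  'to' -> 2
  'on' -> 4
  'ate' -> 1
  'his' -> 0

Encoded: [2, 0, 2, 4, 1, 0]


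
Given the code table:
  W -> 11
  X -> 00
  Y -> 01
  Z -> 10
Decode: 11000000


Decoding:
11 -> W
00 -> X
00 -> X
00 -> X


Result: WXXX


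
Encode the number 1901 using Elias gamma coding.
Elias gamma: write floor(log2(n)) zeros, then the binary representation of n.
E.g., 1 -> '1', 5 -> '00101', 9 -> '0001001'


num_bits = floor(log2(1901)) + 1 = 11
leading_zeros = num_bits - 1 = 10
binary(1901) = 11101101101

Elias gamma(1901) = '0000000000' + '11101101101' = 000000000011101101101 (21 bits)


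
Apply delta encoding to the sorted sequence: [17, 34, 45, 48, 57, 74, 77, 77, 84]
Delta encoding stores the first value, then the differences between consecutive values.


First value: 17
Deltas:
  34 - 17 = 17
  45 - 34 = 11
  48 - 45 = 3
  57 - 48 = 9
  74 - 57 = 17
  77 - 74 = 3
  77 - 77 = 0
  84 - 77 = 7


Delta encoded: [17, 17, 11, 3, 9, 17, 3, 0, 7]


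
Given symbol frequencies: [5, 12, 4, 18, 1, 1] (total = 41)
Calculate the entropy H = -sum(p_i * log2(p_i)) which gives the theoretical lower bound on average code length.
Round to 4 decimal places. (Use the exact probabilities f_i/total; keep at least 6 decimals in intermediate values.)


Per-symbol terms -p_i * log2(p_i) with p_i = f_i/41:
  p = 5/41 = 0.121951: log2(p) = -3.035624, -p*log2(p) = 0.370198
  p = 12/41 = 0.292683: log2(p) = -1.772590, -p*log2(p) = 0.518807
  p = 4/41 = 0.097561: log2(p) = -3.357552, -p*log2(p) = 0.327566
  p = 18/41 = 0.439024: log2(p) = -1.187627, -p*log2(p) = 0.521397
  p = 1/41 = 0.024390: log2(p) = -5.357552, -p*log2(p) = 0.130672
  p = 1/41 = 0.024390: log2(p) = -5.357552, -p*log2(p) = 0.130672
H = 0.370198 + 0.518807 + 0.327566 + 0.521397 + 0.130672 + 0.130672 = 1.999312

H = 1.9993 bits/symbol


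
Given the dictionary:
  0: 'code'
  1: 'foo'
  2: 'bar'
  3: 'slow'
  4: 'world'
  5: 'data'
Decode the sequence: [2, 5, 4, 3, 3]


Look up each index in the dictionary:
  2 -> 'bar'
  5 -> 'data'
  4 -> 'world'
  3 -> 'slow'
  3 -> 'slow'

Decoded: "bar data world slow slow"


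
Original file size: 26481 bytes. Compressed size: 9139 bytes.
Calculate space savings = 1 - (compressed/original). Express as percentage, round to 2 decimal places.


ratio = compressed/original = 9139/26481 = 0.345115
savings = 1 - ratio = 1 - 0.345115 = 0.654885
as a percentage: 0.654885 * 100 = 65.49%

Space savings = 1 - 9139/26481 = 65.49%


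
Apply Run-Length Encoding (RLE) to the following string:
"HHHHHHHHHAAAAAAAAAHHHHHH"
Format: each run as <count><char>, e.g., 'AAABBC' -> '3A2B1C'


Scanning runs left to right:
  i=0: run of 'H' x 9 -> '9H'
  i=9: run of 'A' x 9 -> '9A'
  i=18: run of 'H' x 6 -> '6H'

RLE = 9H9A6H


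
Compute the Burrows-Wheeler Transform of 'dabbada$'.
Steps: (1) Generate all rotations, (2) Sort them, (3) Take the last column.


Rotations (sorted):
  0: $dabbada -> last char: a
  1: a$dabbad -> last char: d
  2: abbada$d -> last char: d
  3: ada$dabb -> last char: b
  4: bada$dab -> last char: b
  5: bbada$da -> last char: a
  6: da$dabba -> last char: a
  7: dabbada$ -> last char: $


BWT = addbbaa$


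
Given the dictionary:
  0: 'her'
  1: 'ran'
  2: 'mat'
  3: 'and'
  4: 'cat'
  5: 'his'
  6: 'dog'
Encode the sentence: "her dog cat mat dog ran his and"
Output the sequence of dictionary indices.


Look up each word in the dictionary:
  'her' -> 0
  'dog' -> 6
  'cat' -> 4
  'mat' -> 2
  'dog' -> 6
  'ran' -> 1
  'his' -> 5
  'and' -> 3

Encoded: [0, 6, 4, 2, 6, 1, 5, 3]


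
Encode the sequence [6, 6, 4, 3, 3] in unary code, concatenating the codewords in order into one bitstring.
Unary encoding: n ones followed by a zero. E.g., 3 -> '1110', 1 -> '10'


Encode each number as n ones followed by a terminating 0:
  6 -> 1111110 (7 bits)
  6 -> 1111110 (7 bits)
  4 -> 11110 (5 bits)
  3 -> 1110 (4 bits)
  3 -> 1110 (4 bits)
Total length = 7 + 7 + 5 + 4 + 4 = 27 bits.

Unary([6, 6, 4, 3, 3]) = 111111011111101111011101110 (27 bits)


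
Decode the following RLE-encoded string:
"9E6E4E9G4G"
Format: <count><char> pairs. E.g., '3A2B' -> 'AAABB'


Expanding each <count><char> pair:
  9E -> 'EEEEEEEEE'
  6E -> 'EEEEEE'
  4E -> 'EEEE'
  9G -> 'GGGGGGGGG'
  4G -> 'GGGG'

Decoded = EEEEEEEEEEEEEEEEEEEGGGGGGGGGGGGG


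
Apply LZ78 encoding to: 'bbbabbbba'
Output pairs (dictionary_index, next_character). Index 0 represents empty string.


LZ78 encoding steps:
Dictionary: {0: ''}
Step 1: w='' (idx 0), next='b' -> output (0, 'b'), add 'b' as idx 1
Step 2: w='b' (idx 1), next='b' -> output (1, 'b'), add 'bb' as idx 2
Step 3: w='' (idx 0), next='a' -> output (0, 'a'), add 'a' as idx 3
Step 4: w='bb' (idx 2), next='b' -> output (2, 'b'), add 'bbb' as idx 4
Step 5: w='b' (idx 1), next='a' -> output (1, 'a'), add 'ba' as idx 5


Encoded: [(0, 'b'), (1, 'b'), (0, 'a'), (2, 'b'), (1, 'a')]


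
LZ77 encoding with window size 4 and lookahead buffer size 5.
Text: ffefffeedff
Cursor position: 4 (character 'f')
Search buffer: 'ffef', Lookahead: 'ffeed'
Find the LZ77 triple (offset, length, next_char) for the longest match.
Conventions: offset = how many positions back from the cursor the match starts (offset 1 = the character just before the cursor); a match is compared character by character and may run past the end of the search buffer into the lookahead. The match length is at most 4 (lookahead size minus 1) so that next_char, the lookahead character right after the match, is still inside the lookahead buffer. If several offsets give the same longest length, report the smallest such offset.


Try each offset into the search buffer:
  offset=1 (pos 3, char 'f'): match length 2
  offset=2 (pos 2, char 'e'): match length 0
  offset=3 (pos 1, char 'f'): match length 1
  offset=4 (pos 0, char 'f'): match length 3
Longest match has length 3 at offset 4.
next_char = character at position 4 + 3 = 7 -> 'e'

Best match: offset=4, length=3 (matching 'ffe' starting at position 0)
LZ77 triple: (4, 3, 'e')


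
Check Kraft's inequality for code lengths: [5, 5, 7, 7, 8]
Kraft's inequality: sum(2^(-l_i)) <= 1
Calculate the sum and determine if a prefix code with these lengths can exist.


Sum = 2^(-5) + 2^(-5) + 2^(-7) + 2^(-7) + 2^(-8)
    = 0.03125 + 0.03125 + 0.0078125 + 0.0078125 + 0.00390625
    = 21/256 = 0.08203125
Since 0.08203125 <= 1, Kraft's inequality IS satisfied.
A prefix code with these lengths CAN exist.

Kraft sum = 0.08203125. Satisfied.


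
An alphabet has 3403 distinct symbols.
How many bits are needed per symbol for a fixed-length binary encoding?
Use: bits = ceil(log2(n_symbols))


log2(3403) = 11.7326
Bracket: 2^11 = 2048 < 3403 <= 2^12 = 4096
So ceil(log2(3403)) = 12

bits = ceil(log2(3403)) = ceil(11.7326) = 12 bits


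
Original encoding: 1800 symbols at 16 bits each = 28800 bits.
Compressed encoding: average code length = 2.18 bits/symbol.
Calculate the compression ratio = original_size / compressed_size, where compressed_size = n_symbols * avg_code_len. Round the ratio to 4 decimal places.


original_size = n_symbols * orig_bits = 1800 * 16 = 28800 bits
compressed_size = n_symbols * avg_code_len = 1800 * 2.18 = 3924.0 bits
ratio = original_size / compressed_size = 28800 / 3924.0 = 7.3394

Compression ratio = 7.3394


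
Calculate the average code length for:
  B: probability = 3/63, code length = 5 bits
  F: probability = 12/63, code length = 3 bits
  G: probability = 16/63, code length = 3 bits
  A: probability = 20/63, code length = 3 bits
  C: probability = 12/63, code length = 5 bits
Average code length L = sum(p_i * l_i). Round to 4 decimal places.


Weighted contributions p_i * l_i:
  B: (3/63) * 5 = 15/63
  F: (12/63) * 3 = 36/63
  G: (16/63) * 3 = 48/63
  A: (20/63) * 3 = 60/63
  C: (12/63) * 5 = 60/63
Sum = (15 + 36 + 48 + 60 + 60)/63 = 219/63

L = 219/63 = 3.4762 bits/symbol


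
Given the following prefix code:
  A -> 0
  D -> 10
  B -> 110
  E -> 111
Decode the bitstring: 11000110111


Decoding step by step:
Bits 110 -> B
Bits 0 -> A
Bits 0 -> A
Bits 110 -> B
Bits 111 -> E


Decoded message: BAABE


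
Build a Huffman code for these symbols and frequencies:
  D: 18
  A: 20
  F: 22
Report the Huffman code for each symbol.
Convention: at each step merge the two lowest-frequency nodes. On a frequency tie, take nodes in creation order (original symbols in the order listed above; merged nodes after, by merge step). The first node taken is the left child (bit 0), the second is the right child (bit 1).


Huffman tree construction:
Step 1: Merge D(18) + A(20) = 38
Step 2: Merge F(22) + (D+A)(38) = 60
Read each symbol's code off the tree from the root (left child = 0, right child = 1).

Codes:
  D: 10 (length 2)
  A: 11 (length 2)
  F: 0 (length 1)
Average code length: 98/60 = 1.6333 bits/symbol


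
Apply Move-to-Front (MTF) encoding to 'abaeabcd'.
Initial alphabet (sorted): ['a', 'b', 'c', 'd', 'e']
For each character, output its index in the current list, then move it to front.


MTF encoding:
'a': index 0 in ['a', 'b', 'c', 'd', 'e'] -> ['a', 'b', 'c', 'd', 'e']
'b': index 1 in ['a', 'b', 'c', 'd', 'e'] -> ['b', 'a', 'c', 'd', 'e']
'a': index 1 in ['b', 'a', 'c', 'd', 'e'] -> ['a', 'b', 'c', 'd', 'e']
'e': index 4 in ['a', 'b', 'c', 'd', 'e'] -> ['e', 'a', 'b', 'c', 'd']
'a': index 1 in ['e', 'a', 'b', 'c', 'd'] -> ['a', 'e', 'b', 'c', 'd']
'b': index 2 in ['a', 'e', 'b', 'c', 'd'] -> ['b', 'a', 'e', 'c', 'd']
'c': index 3 in ['b', 'a', 'e', 'c', 'd'] -> ['c', 'b', 'a', 'e', 'd']
'd': index 4 in ['c', 'b', 'a', 'e', 'd'] -> ['d', 'c', 'b', 'a', 'e']


Output: [0, 1, 1, 4, 1, 2, 3, 4]


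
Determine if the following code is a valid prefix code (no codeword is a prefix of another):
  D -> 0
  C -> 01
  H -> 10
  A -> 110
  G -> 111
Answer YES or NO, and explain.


Checking each pair (does one codeword prefix another?):
  D='0' vs C='01': prefix -- VIOLATION

NO -- this is NOT a valid prefix code. D (0) is a prefix of C (01).


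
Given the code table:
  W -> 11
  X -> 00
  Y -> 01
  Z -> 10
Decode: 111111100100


Decoding:
11 -> W
11 -> W
11 -> W
10 -> Z
01 -> Y
00 -> X


Result: WWWZYX


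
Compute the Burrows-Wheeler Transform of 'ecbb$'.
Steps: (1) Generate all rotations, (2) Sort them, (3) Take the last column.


Rotations (sorted):
  0: $ecbb -> last char: b
  1: b$ecb -> last char: b
  2: bb$ec -> last char: c
  3: cbb$e -> last char: e
  4: ecbb$ -> last char: $


BWT = bbce$


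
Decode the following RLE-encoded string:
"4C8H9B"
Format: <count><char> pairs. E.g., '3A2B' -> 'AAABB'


Expanding each <count><char> pair:
  4C -> 'CCCC'
  8H -> 'HHHHHHHH'
  9B -> 'BBBBBBBBB'

Decoded = CCCCHHHHHHHHBBBBBBBBB


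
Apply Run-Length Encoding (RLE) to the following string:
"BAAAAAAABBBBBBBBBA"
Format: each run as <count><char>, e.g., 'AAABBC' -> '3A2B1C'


Scanning runs left to right:
  i=0: run of 'B' x 1 -> '1B'
  i=1: run of 'A' x 7 -> '7A'
  i=8: run of 'B' x 9 -> '9B'
  i=17: run of 'A' x 1 -> '1A'

RLE = 1B7A9B1A


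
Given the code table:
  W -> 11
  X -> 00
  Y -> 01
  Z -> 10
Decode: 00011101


Decoding:
00 -> X
01 -> Y
11 -> W
01 -> Y


Result: XYWY


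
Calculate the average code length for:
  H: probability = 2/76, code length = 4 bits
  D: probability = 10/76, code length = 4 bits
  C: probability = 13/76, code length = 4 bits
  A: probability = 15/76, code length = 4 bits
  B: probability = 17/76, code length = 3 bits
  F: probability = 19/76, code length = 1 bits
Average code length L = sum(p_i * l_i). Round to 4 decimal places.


Weighted contributions p_i * l_i:
  H: (2/76) * 4 = 8/76
  D: (10/76) * 4 = 40/76
  C: (13/76) * 4 = 52/76
  A: (15/76) * 4 = 60/76
  B: (17/76) * 3 = 51/76
  F: (19/76) * 1 = 19/76
Sum = (8 + 40 + 52 + 60 + 51 + 19)/76 = 230/76

L = 230/76 = 3.0263 bits/symbol


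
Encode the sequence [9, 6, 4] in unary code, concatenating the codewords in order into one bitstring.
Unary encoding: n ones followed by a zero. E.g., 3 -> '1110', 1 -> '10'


Encode each number as n ones followed by a terminating 0:
  9 -> 1111111110 (10 bits)
  6 -> 1111110 (7 bits)
  4 -> 11110 (5 bits)
Total length = 10 + 7 + 5 = 22 bits.

Unary([9, 6, 4]) = 1111111110111111011110 (22 bits)


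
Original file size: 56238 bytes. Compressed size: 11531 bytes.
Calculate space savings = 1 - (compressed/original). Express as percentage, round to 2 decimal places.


ratio = compressed/original = 11531/56238 = 0.205039
savings = 1 - ratio = 1 - 0.205039 = 0.794961
as a percentage: 0.794961 * 100 = 79.5%

Space savings = 1 - 11531/56238 = 79.5%


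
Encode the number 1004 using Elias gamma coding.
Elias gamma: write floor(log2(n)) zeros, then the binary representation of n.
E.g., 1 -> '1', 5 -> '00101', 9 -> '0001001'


num_bits = floor(log2(1004)) + 1 = 10
leading_zeros = num_bits - 1 = 9
binary(1004) = 1111101100

Elias gamma(1004) = '000000000' + '1111101100' = 0000000001111101100 (19 bits)


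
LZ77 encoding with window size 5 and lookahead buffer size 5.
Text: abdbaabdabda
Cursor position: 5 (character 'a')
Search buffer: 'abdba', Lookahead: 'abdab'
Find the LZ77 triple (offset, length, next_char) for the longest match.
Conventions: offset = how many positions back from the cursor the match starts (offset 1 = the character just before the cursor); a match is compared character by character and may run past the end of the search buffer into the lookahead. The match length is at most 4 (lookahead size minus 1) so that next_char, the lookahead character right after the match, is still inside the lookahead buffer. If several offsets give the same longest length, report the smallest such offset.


Try each offset into the search buffer:
  offset=1 (pos 4, char 'a'): match length 1
  offset=2 (pos 3, char 'b'): match length 0
  offset=3 (pos 2, char 'd'): match length 0
  offset=4 (pos 1, char 'b'): match length 0
  offset=5 (pos 0, char 'a'): match length 3
Longest match has length 3 at offset 5.
next_char = character at position 5 + 3 = 8 -> 'a'

Best match: offset=5, length=3 (matching 'abd' starting at position 0)
LZ77 triple: (5, 3, 'a')


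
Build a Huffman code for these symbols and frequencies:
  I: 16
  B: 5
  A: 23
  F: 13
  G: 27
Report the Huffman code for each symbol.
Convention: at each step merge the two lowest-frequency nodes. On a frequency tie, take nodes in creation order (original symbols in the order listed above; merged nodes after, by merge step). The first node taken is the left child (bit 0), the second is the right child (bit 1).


Huffman tree construction:
Step 1: Merge B(5) + F(13) = 18
Step 2: Merge I(16) + (B+F)(18) = 34
Step 3: Merge A(23) + G(27) = 50
Step 4: Merge (I+(B+F))(34) + (A+G)(50) = 84
Read each symbol's code off the tree from the root (left child = 0, right child = 1).

Codes:
  I: 00 (length 2)
  B: 010 (length 3)
  A: 10 (length 2)
  F: 011 (length 3)
  G: 11 (length 2)
Average code length: 186/84 = 2.2143 bits/symbol


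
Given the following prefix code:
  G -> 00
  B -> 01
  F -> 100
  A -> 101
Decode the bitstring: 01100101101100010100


Decoding step by step:
Bits 01 -> B
Bits 100 -> F
Bits 101 -> A
Bits 101 -> A
Bits 100 -> F
Bits 01 -> B
Bits 01 -> B
Bits 00 -> G


Decoded message: BFAAFBBG


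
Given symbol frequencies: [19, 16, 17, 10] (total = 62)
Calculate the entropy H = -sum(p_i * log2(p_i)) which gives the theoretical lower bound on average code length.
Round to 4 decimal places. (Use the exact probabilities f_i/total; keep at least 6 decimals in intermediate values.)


Per-symbol terms -p_i * log2(p_i) with p_i = f_i/62:
  p = 19/62 = 0.306452: log2(p) = -1.706269, -p*log2(p) = 0.522889
  p = 16/62 = 0.258065: log2(p) = -1.954196, -p*log2(p) = 0.504309
  p = 17/62 = 0.274194: log2(p) = -1.866733, -p*log2(p) = 0.511846
  p = 10/62 = 0.161290: log2(p) = -2.632268, -p*log2(p) = 0.424559
H = 0.522889 + 0.504309 + 0.511846 + 0.424559 = 1.963603

H = 1.9636 bits/symbol


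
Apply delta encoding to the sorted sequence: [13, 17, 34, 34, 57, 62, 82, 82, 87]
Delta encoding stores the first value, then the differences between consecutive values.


First value: 13
Deltas:
  17 - 13 = 4
  34 - 17 = 17
  34 - 34 = 0
  57 - 34 = 23
  62 - 57 = 5
  82 - 62 = 20
  82 - 82 = 0
  87 - 82 = 5


Delta encoded: [13, 4, 17, 0, 23, 5, 20, 0, 5]


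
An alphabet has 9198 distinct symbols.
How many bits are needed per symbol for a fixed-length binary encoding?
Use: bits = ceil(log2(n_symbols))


log2(9198) = 13.1671
Bracket: 2^13 = 8192 < 9198 <= 2^14 = 16384
So ceil(log2(9198)) = 14

bits = ceil(log2(9198)) = ceil(13.1671) = 14 bits


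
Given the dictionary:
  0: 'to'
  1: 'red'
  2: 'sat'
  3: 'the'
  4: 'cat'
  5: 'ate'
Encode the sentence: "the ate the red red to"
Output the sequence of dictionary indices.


Look up each word in the dictionary:
  'the' -> 3
  'ate' -> 5
  'the' -> 3
  'red' -> 1
  'red' -> 1
  'to' -> 0

Encoded: [3, 5, 3, 1, 1, 0]


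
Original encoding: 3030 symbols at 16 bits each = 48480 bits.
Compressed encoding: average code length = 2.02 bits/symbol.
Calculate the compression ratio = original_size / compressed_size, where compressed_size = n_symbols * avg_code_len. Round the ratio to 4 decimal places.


original_size = n_symbols * orig_bits = 3030 * 16 = 48480 bits
compressed_size = n_symbols * avg_code_len = 3030 * 2.02 = 6120.6 bits
ratio = original_size / compressed_size = 48480 / 6120.6 = 7.9208

Compression ratio = 7.9208


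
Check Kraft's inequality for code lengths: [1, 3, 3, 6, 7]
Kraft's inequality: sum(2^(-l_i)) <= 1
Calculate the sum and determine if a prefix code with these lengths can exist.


Sum = 2^(-1) + 2^(-3) + 2^(-3) + 2^(-6) + 2^(-7)
    = 0.5 + 0.125 + 0.125 + 0.015625 + 0.0078125
    = 99/128 = 0.7734375
Since 0.7734375 <= 1, Kraft's inequality IS satisfied.
A prefix code with these lengths CAN exist.

Kraft sum = 0.7734375. Satisfied.


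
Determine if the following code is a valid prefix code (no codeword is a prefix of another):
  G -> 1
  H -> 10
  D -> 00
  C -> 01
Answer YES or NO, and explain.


Checking each pair (does one codeword prefix another?):
  G='1' vs H='10': prefix -- VIOLATION

NO -- this is NOT a valid prefix code. G (1) is a prefix of H (10).


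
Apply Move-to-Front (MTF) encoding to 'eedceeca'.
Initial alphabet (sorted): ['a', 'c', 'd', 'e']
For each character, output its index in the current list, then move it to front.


MTF encoding:
'e': index 3 in ['a', 'c', 'd', 'e'] -> ['e', 'a', 'c', 'd']
'e': index 0 in ['e', 'a', 'c', 'd'] -> ['e', 'a', 'c', 'd']
'd': index 3 in ['e', 'a', 'c', 'd'] -> ['d', 'e', 'a', 'c']
'c': index 3 in ['d', 'e', 'a', 'c'] -> ['c', 'd', 'e', 'a']
'e': index 2 in ['c', 'd', 'e', 'a'] -> ['e', 'c', 'd', 'a']
'e': index 0 in ['e', 'c', 'd', 'a'] -> ['e', 'c', 'd', 'a']
'c': index 1 in ['e', 'c', 'd', 'a'] -> ['c', 'e', 'd', 'a']
'a': index 3 in ['c', 'e', 'd', 'a'] -> ['a', 'c', 'e', 'd']


Output: [3, 0, 3, 3, 2, 0, 1, 3]


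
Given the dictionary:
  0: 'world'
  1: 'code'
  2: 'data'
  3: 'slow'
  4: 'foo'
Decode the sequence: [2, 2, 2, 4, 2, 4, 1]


Look up each index in the dictionary:
  2 -> 'data'
  2 -> 'data'
  2 -> 'data'
  4 -> 'foo'
  2 -> 'data'
  4 -> 'foo'
  1 -> 'code'

Decoded: "data data data foo data foo code"


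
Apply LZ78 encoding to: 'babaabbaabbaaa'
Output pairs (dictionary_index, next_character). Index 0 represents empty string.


LZ78 encoding steps:
Dictionary: {0: ''}
Step 1: w='' (idx 0), next='b' -> output (0, 'b'), add 'b' as idx 1
Step 2: w='' (idx 0), next='a' -> output (0, 'a'), add 'a' as idx 2
Step 3: w='b' (idx 1), next='a' -> output (1, 'a'), add 'ba' as idx 3
Step 4: w='a' (idx 2), next='b' -> output (2, 'b'), add 'ab' as idx 4
Step 5: w='ba' (idx 3), next='a' -> output (3, 'a'), add 'baa' as idx 5
Step 6: w='b' (idx 1), next='b' -> output (1, 'b'), add 'bb' as idx 6
Step 7: w='a' (idx 2), next='a' -> output (2, 'a'), add 'aa' as idx 7
Step 8: w='a' (idx 2), end of input -> output (2, '')


Encoded: [(0, 'b'), (0, 'a'), (1, 'a'), (2, 'b'), (3, 'a'), (1, 'b'), (2, 'a'), (2, '')]


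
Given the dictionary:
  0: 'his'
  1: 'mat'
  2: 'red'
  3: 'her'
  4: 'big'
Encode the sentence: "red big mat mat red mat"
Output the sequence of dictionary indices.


Look up each word in the dictionary:
  'red' -> 2
  'big' -> 4
  'mat' -> 1
  'mat' -> 1
  'red' -> 2
  'mat' -> 1

Encoded: [2, 4, 1, 1, 2, 1]


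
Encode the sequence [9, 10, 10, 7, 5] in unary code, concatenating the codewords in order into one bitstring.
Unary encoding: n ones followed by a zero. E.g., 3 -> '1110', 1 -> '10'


Encode each number as n ones followed by a terminating 0:
  9 -> 1111111110 (10 bits)
  10 -> 11111111110 (11 bits)
  10 -> 11111111110 (11 bits)
  7 -> 11111110 (8 bits)
  5 -> 111110 (6 bits)
Total length = 10 + 11 + 11 + 8 + 6 = 46 bits.

Unary([9, 10, 10, 7, 5]) = 1111111110111111111101111111111011111110111110 (46 bits)


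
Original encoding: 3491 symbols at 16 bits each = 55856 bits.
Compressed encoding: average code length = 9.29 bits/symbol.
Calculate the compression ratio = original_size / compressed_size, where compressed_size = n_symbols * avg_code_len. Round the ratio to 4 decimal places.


original_size = n_symbols * orig_bits = 3491 * 16 = 55856 bits
compressed_size = n_symbols * avg_code_len = 3491 * 9.29 = 32431.39 bits
ratio = original_size / compressed_size = 55856 / 32431.39 = 1.7223

Compression ratio = 1.7223


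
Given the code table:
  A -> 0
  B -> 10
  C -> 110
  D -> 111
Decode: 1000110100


Decoding:
10 -> B
0 -> A
0 -> A
110 -> C
10 -> B
0 -> A


Result: BAACBA


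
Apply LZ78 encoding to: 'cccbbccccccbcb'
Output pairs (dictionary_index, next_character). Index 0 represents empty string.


LZ78 encoding steps:
Dictionary: {0: ''}
Step 1: w='' (idx 0), next='c' -> output (0, 'c'), add 'c' as idx 1
Step 2: w='c' (idx 1), next='c' -> output (1, 'c'), add 'cc' as idx 2
Step 3: w='' (idx 0), next='b' -> output (0, 'b'), add 'b' as idx 3
Step 4: w='b' (idx 3), next='c' -> output (3, 'c'), add 'bc' as idx 4
Step 5: w='cc' (idx 2), next='c' -> output (2, 'c'), add 'ccc' as idx 5
Step 6: w='cc' (idx 2), next='b' -> output (2, 'b'), add 'ccb' as idx 6
Step 7: w='c' (idx 1), next='b' -> output (1, 'b'), add 'cb' as idx 7


Encoded: [(0, 'c'), (1, 'c'), (0, 'b'), (3, 'c'), (2, 'c'), (2, 'b'), (1, 'b')]


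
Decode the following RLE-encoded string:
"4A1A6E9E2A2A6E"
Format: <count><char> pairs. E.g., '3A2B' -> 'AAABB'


Expanding each <count><char> pair:
  4A -> 'AAAA'
  1A -> 'A'
  6E -> 'EEEEEE'
  9E -> 'EEEEEEEEE'
  2A -> 'AA'
  2A -> 'AA'
  6E -> 'EEEEEE'

Decoded = AAAAAEEEEEEEEEEEEEEEAAAAEEEEEE


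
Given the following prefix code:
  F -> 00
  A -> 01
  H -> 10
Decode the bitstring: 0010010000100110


Decoding step by step:
Bits 00 -> F
Bits 10 -> H
Bits 01 -> A
Bits 00 -> F
Bits 00 -> F
Bits 10 -> H
Bits 01 -> A
Bits 10 -> H


Decoded message: FHAFFHAH


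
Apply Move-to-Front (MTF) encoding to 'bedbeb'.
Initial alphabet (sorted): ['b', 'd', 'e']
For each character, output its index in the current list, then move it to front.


MTF encoding:
'b': index 0 in ['b', 'd', 'e'] -> ['b', 'd', 'e']
'e': index 2 in ['b', 'd', 'e'] -> ['e', 'b', 'd']
'd': index 2 in ['e', 'b', 'd'] -> ['d', 'e', 'b']
'b': index 2 in ['d', 'e', 'b'] -> ['b', 'd', 'e']
'e': index 2 in ['b', 'd', 'e'] -> ['e', 'b', 'd']
'b': index 1 in ['e', 'b', 'd'] -> ['b', 'e', 'd']


Output: [0, 2, 2, 2, 2, 1]


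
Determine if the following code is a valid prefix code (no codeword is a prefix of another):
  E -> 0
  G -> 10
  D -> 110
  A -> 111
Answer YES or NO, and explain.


Checking each pair (does one codeword prefix another?):
  E='0' vs G='10': no prefix
  E='0' vs D='110': no prefix
  E='0' vs A='111': no prefix
  G='10' vs E='0': no prefix
  G='10' vs D='110': no prefix
  G='10' vs A='111': no prefix
  D='110' vs E='0': no prefix
  D='110' vs G='10': no prefix
  D='110' vs A='111': no prefix
  A='111' vs E='0': no prefix
  A='111' vs G='10': no prefix
  A='111' vs D='110': no prefix
No violation found over all pairs.

YES -- this is a valid prefix code. No codeword is a prefix of any other codeword.


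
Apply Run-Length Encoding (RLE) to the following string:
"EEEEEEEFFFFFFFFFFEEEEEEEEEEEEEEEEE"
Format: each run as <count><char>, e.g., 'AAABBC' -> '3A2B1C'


Scanning runs left to right:
  i=0: run of 'E' x 7 -> '7E'
  i=7: run of 'F' x 10 -> '10F'
  i=17: run of 'E' x 17 -> '17E'

RLE = 7E10F17E


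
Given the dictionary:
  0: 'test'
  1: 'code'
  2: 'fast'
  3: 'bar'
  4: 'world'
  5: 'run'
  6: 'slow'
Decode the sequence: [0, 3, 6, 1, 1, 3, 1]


Look up each index in the dictionary:
  0 -> 'test'
  3 -> 'bar'
  6 -> 'slow'
  1 -> 'code'
  1 -> 'code'
  3 -> 'bar'
  1 -> 'code'

Decoded: "test bar slow code code bar code"


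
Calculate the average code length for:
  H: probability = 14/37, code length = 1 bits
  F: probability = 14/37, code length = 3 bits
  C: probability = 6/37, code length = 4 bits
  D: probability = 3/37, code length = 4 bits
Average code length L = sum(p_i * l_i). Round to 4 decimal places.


Weighted contributions p_i * l_i:
  H: (14/37) * 1 = 14/37
  F: (14/37) * 3 = 42/37
  C: (6/37) * 4 = 24/37
  D: (3/37) * 4 = 12/37
Sum = (14 + 42 + 24 + 12)/37 = 92/37

L = 92/37 = 2.4865 bits/symbol


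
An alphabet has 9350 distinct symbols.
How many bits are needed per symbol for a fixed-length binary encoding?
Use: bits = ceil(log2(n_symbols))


log2(9350) = 13.1908
Bracket: 2^13 = 8192 < 9350 <= 2^14 = 16384
So ceil(log2(9350)) = 14

bits = ceil(log2(9350)) = ceil(13.1908) = 14 bits


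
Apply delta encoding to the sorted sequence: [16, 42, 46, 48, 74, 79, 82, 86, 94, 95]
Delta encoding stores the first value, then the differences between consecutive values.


First value: 16
Deltas:
  42 - 16 = 26
  46 - 42 = 4
  48 - 46 = 2
  74 - 48 = 26
  79 - 74 = 5
  82 - 79 = 3
  86 - 82 = 4
  94 - 86 = 8
  95 - 94 = 1


Delta encoded: [16, 26, 4, 2, 26, 5, 3, 4, 8, 1]


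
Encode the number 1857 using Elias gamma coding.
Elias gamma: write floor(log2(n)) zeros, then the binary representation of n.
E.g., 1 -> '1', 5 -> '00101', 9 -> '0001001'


num_bits = floor(log2(1857)) + 1 = 11
leading_zeros = num_bits - 1 = 10
binary(1857) = 11101000001

Elias gamma(1857) = '0000000000' + '11101000001' = 000000000011101000001 (21 bits)


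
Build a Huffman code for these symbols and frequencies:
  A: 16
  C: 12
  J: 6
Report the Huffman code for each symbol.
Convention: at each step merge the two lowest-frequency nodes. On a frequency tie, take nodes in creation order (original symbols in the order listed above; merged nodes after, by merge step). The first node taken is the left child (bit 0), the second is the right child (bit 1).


Huffman tree construction:
Step 1: Merge J(6) + C(12) = 18
Step 2: Merge A(16) + (J+C)(18) = 34
Read each symbol's code off the tree from the root (left child = 0, right child = 1).

Codes:
  A: 0 (length 1)
  C: 11 (length 2)
  J: 10 (length 2)
Average code length: 52/34 = 1.5294 bits/symbol


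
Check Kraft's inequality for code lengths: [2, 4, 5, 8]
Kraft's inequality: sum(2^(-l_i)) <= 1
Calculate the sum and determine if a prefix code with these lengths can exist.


Sum = 2^(-2) + 2^(-4) + 2^(-5) + 2^(-8)
    = 0.25 + 0.0625 + 0.03125 + 0.00390625
    = 89/256 = 0.34765625
Since 0.34765625 <= 1, Kraft's inequality IS satisfied.
A prefix code with these lengths CAN exist.

Kraft sum = 0.34765625. Satisfied.


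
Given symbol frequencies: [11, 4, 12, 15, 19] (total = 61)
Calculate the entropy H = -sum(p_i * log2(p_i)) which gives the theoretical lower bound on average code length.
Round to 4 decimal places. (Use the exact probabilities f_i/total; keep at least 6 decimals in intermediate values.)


Per-symbol terms -p_i * log2(p_i) with p_i = f_i/61:
  p = 11/61 = 0.180328: log2(p) = -2.471306, -p*log2(p) = 0.445645
  p = 4/61 = 0.065574: log2(p) = -3.930737, -p*log2(p) = 0.257753
  p = 12/61 = 0.196721: log2(p) = -2.345775, -p*log2(p) = 0.461464
  p = 15/61 = 0.245902: log2(p) = -2.023847, -p*log2(p) = 0.497667
  p = 19/61 = 0.311475: log2(p) = -1.682810, -p*log2(p) = 0.524154
H = 0.445645 + 0.257753 + 0.461464 + 0.497667 + 0.524154 = 2.186683

H = 2.1867 bits/symbol


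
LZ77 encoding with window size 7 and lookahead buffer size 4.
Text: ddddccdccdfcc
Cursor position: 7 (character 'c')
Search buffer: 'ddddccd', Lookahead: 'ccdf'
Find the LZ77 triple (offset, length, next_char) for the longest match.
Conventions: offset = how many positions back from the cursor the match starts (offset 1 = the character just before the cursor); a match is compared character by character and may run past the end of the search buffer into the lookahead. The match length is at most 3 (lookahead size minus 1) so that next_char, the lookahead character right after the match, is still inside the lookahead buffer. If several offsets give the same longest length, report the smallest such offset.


Try each offset into the search buffer:
  offset=1 (pos 6, char 'd'): match length 0
  offset=2 (pos 5, char 'c'): match length 1
  offset=3 (pos 4, char 'c'): match length 3
  offset=4 (pos 3, char 'd'): match length 0
  offset=5 (pos 2, char 'd'): match length 0
  offset=6 (pos 1, char 'd'): match length 0
  offset=7 (pos 0, char 'd'): match length 0
Longest match has length 3 at offset 3.
next_char = character at position 7 + 3 = 10 -> 'f'

Best match: offset=3, length=3 (matching 'ccd' starting at position 4)
LZ77 triple: (3, 3, 'f')


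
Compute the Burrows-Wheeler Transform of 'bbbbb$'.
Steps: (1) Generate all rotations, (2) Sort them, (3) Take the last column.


Rotations (sorted):
  0: $bbbbb -> last char: b
  1: b$bbbb -> last char: b
  2: bb$bbb -> last char: b
  3: bbb$bb -> last char: b
  4: bbbb$b -> last char: b
  5: bbbbb$ -> last char: $


BWT = bbbbb$


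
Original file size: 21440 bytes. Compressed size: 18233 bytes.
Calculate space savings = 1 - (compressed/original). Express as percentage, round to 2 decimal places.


ratio = compressed/original = 18233/21440 = 0.85042
savings = 1 - ratio = 1 - 0.85042 = 0.14958
as a percentage: 0.14958 * 100 = 14.96%

Space savings = 1 - 18233/21440 = 14.96%


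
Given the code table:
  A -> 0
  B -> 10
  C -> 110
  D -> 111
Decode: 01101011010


Decoding:
0 -> A
110 -> C
10 -> B
110 -> C
10 -> B


Result: ACBCB


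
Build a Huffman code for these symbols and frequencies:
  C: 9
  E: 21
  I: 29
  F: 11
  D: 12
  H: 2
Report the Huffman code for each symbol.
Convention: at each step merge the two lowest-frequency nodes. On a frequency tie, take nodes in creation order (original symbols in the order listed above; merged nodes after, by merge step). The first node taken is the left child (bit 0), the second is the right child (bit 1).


Huffman tree construction:
Step 1: Merge H(2) + C(9) = 11
Step 2: Merge F(11) + (H+C)(11) = 22
Step 3: Merge D(12) + E(21) = 33
Step 4: Merge (F+(H+C))(22) + I(29) = 51
Step 5: Merge (D+E)(33) + ((F+(H+C))+I)(51) = 84
Read each symbol's code off the tree from the root (left child = 0, right child = 1).

Codes:
  C: 1011 (length 4)
  E: 01 (length 2)
  I: 11 (length 2)
  F: 100 (length 3)
  D: 00 (length 2)
  H: 1010 (length 4)
Average code length: 201/84 = 2.3929 bits/symbol
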